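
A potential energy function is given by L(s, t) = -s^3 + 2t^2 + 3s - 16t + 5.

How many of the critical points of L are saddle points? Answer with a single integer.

1

L separates as a function of s plus a function of t, so ∇L=0 decouples.
∂L/∂s = -3(s - 1)(s + 1) = 0 at s ∈ {-1, 1}; ∂L/∂t = 4(t - 4) = 0 at t ∈ {4}.
The Hessian is diagonal: diag(L_ss, L_tt). Second derivatives: L_ss(-1)=6, L_ss(1)=-6; L_tt(4)=4.
Saddle points occur where the two diagonal entries have opposite signs: (1, 4). Count: 1.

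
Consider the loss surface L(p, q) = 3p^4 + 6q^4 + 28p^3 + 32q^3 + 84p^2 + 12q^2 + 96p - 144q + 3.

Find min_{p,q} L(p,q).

-155

L(p,q) separates as A(p) + B(q) + 3, so its minimum is min A + min B + 3.
A'(p) = 12(p + 1)(p + 2)(p + 4) vanishes at p ∈ {-4, -2, -1}; B'(q) = 24(q - 1)(q + 2)(q + 3) vanishes at q ∈ {-3, -2, 1}.
Local minima of A (where A''>0): A(-4)=-64, A(-1)=-37. Local minima of B: B(-3)=162, B(1)=-94.
So the global minimum of L is A(-4) + B(1) + 3 = -64 − 94 + 3 = -155, attained at (-4, 1).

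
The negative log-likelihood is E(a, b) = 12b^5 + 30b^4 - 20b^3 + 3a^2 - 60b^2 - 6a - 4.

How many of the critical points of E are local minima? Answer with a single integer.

2

E separates as a function of a plus a function of b, so ∇E=0 decouples.
∂E/∂a = 6(a - 1) = 0 at a ∈ {1}; ∂E/∂b = 60b(b - 1)(b + 1)(b + 2) = 0 at b ∈ {-2, -1, 0, 1}.
The Hessian is diagonal: diag(E_aa, E_bb). Second derivatives: E_aa(1)=6; E_bb(-2)=-360, E_bb(-1)=120, E_bb(0)=-120, E_bb(1)=360.
Local minima occur where both diagonal entries positive: (1, -1), (1, 1). Count: 2.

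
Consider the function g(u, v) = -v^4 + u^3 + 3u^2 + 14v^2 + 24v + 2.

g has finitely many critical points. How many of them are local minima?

1

g separates as a function of u plus a function of v, so ∇g=0 decouples.
∂g/∂u = 3u(u + 2) = 0 at u ∈ {-2, 0}; ∂g/∂v = -4(v - 3)(v + 1)(v + 2) = 0 at v ∈ {-2, -1, 3}.
The Hessian is diagonal: diag(g_uu, g_vv). Second derivatives: g_uu(-2)=-6, g_uu(0)=6; g_vv(-2)=-20, g_vv(-1)=16, g_vv(3)=-80.
Local minima occur where both diagonal entries positive: (0, -1). Count: 1.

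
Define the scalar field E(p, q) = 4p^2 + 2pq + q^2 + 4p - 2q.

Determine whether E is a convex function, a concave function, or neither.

E is quadratic, so its Hessian is the constant matrix H = [[8, 2], [2, 2]].
det(H) = 12, tr(H) = 10.
det(H) > 0 and tr(H) > 0, so H is positive definite everywhere: convex.

convex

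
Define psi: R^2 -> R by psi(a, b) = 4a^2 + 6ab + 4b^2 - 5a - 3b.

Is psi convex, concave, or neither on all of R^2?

psi is quadratic, so its Hessian is the constant matrix H = [[8, 6], [6, 8]].
det(H) = 28, tr(H) = 16.
det(H) > 0 and tr(H) > 0, so H is positive definite everywhere: convex.

convex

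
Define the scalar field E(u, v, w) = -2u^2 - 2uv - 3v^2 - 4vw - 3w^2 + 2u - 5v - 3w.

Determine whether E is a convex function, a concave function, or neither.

E is quadratic, so its Hessian is the constant matrix H = [[-4, -2, 0], [-2, -6, -4], [0, -4, -6]].
Leading principal minors: -4, 20, -56.
Signs alternate −, +, − ⇒ H ≺ 0 ⇒ concave.

concave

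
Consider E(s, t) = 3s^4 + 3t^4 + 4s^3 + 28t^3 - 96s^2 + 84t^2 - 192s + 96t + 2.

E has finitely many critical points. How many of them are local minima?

E separates as a function of s plus a function of t, so ∇E=0 decouples.
∂E/∂s = 12(s - 4)(s + 1)(s + 4) = 0 at s ∈ {-4, -1, 4}; ∂E/∂t = 12(t + 1)(t + 2)(t + 4) = 0 at t ∈ {-4, -2, -1}.
The Hessian is diagonal: diag(E_ss, E_tt). Second derivatives: E_ss(-4)=288, E_ss(-1)=-180, E_ss(4)=480; E_tt(-4)=72, E_tt(-2)=-24, E_tt(-1)=36.
Local minima occur where both diagonal entries positive: (-4, -4), (-4, -1), (4, -4), (4, -1). Count: 4.

4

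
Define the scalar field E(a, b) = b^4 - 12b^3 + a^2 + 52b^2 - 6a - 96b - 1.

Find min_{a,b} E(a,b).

E(a,b) separates as P(a) + Q(b) − 1, so its minimum is min P + min Q − 1.
P'(a) = 2a - 6 vanishes at a ∈ {3}; Q'(b) = 4(b - 4)(b - 3)(b - 2) vanishes at b ∈ {2, 3, 4}.
Local minima of P (where P''>0): P(3)=-9. Local minima of Q: Q(2)=-64, Q(4)=-64.
So the global minimum of E is P(3) + Q(2) − 1 = -9 − 64 − 1 = -74, attained at (3, 2).

-74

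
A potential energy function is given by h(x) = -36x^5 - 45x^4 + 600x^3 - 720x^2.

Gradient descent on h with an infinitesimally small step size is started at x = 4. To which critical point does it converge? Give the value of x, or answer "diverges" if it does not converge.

h'(x) = -180x(x - 2)(x - 1)(x + 4), so h'(4) = -34560.
Gradient descent moves in the -h' direction, i.e. x is increasing.
There is no critical point above x=4, and h' keeps the same sign, so the iterate runs off to +∞.

diverges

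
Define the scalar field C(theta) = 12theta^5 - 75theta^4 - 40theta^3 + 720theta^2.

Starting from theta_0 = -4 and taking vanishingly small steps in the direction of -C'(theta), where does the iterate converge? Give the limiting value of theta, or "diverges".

diverges

C'(theta) = 60theta(theta - 4)(theta - 3)(theta + 2), so C'(-4) = 26880.
Gradient descent moves in the -C' direction, i.e. theta is decreasing.
There is no critical point below theta=-4, and C' keeps the same sign, so the iterate runs off to −∞.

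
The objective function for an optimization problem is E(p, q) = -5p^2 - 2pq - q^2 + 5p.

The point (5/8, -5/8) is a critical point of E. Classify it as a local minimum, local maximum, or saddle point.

The Hessian of E is constant: H = [[-10, -2], [-2, -2]].
det(H) = (-10)·(-2) − (-2)² = 16.
det(H) > 0 and tr(H) = -12 < 0, so H is negative definite and the point is a local maximum.

local maximum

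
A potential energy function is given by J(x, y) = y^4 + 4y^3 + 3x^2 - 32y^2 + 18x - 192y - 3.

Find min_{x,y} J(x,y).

-798

J(x,y) separates as P(x) + Q(y) − 3, so its minimum is min P + min Q − 3.
P'(x) = 6x + 18 vanishes at x ∈ {-3}; Q'(y) = 4(y - 4)(y + 3)(y + 4) vanishes at y ∈ {-4, -3, 4}.
Local minima of P (where P''>0): P(-3)=-27. Local minima of Q: Q(-4)=256, Q(4)=-768.
So the global minimum of J is P(-3) + Q(4) − 3 = -27 − 768 − 3 = -798, attained at (-3, 4).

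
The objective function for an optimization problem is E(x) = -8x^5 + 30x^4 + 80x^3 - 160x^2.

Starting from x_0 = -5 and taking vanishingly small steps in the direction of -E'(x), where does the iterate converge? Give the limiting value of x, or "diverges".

-2

E'(x) = -40x(x - 4)(x - 1)(x + 2), so E'(-5) = -32400.
Gradient descent moves in the -E' direction, i.e. x is increasing.
The nearest critical point in that direction is x = -2, where E'' = 1440 > 0 (a local minimum). The iterate converges there.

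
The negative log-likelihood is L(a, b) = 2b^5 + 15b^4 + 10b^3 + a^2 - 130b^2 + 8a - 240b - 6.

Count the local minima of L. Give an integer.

L separates as a function of a plus a function of b, so ∇L=0 decouples.
∂L/∂a = 2(a + 4) = 0 at a ∈ {-4}; ∂L/∂b = 10(b - 2)(b + 1)(b + 3)(b + 4) = 0 at b ∈ {-4, -3, -1, 2}.
The Hessian is diagonal: diag(L_aa, L_bb). Second derivatives: L_aa(-4)=2; L_bb(-4)=-180, L_bb(-3)=100, L_bb(-1)=-180, L_bb(2)=900.
Local minima occur where both diagonal entries positive: (-4, -3), (-4, 2). Count: 2.

2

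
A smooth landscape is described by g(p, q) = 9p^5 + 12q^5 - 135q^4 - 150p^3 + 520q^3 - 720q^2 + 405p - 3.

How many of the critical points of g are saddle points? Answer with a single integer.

g separates as a function of p plus a function of q, so ∇g=0 decouples.
∂g/∂p = 45(p - 3)(p - 1)(p + 1)(p + 3) = 0 at p ∈ {-3, -1, 1, 3}; ∂g/∂q = 60q(q - 4)(q - 3)(q - 2) = 0 at q ∈ {0, 2, 3, 4}.
The Hessian is diagonal: diag(g_pp, g_qq). Second derivatives: g_pp(-3)=-2160, g_pp(-1)=720, g_pp(1)=-720, g_pp(3)=2160; g_qq(0)=-1440, g_qq(2)=240, g_qq(3)=-180, g_qq(4)=480.
Saddle points occur where the two diagonal entries have opposite signs: (-3, 2), (-3, 4), (-1, 0), (-1, 3), (1, 2), (1, 4), (3, 0), (3, 3). Count: 8.

8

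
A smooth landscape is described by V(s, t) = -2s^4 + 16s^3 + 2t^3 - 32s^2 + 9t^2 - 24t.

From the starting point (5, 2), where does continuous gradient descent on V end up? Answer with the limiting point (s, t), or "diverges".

V is separable, so gradient descent decouples: s follows -∂V/∂s, t follows -∂V/∂t.
∂V/∂s = -8s(s - 4)(s - 2); at s=5 this is -120, so s increases.
∂V/∂t = 6(t - 1)(t + 4); at t=2 this is 36, so t decreases.
The s-coordinate has no critical point in that direction and runs off to infinity.

diverges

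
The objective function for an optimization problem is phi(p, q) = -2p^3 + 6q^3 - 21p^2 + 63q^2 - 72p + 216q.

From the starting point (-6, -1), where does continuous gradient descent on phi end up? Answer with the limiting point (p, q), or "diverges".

phi is separable, so gradient descent decouples: p follows -∂phi/∂p, q follows -∂phi/∂q.
∂phi/∂p = -6(p + 3)(p + 4); at p=-6 this is -36, so p increases.
∂phi/∂q = 18(q + 3)(q + 4); at q=-1 this is 108, so q decreases.
p converges to its nearest critical value -4 (a local min of the p-part); q converges to -3. The iterate converges to (-4, -3).

(-4, -3)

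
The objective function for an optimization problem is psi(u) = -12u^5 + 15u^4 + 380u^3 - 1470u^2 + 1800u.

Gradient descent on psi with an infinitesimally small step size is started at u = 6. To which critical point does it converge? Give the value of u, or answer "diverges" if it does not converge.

diverges

psi'(u) = -60(u - 3)(u - 2)(u - 1)(u + 5), so psi'(6) = -39600.
Gradient descent moves in the -psi' direction, i.e. u is increasing.
There is no critical point above u=6, and psi' keeps the same sign, so the iterate runs off to +∞.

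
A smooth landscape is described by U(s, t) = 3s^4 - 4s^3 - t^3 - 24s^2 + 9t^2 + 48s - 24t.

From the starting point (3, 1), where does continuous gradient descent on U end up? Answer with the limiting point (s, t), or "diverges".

U is separable, so gradient descent decouples: s follows -∂U/∂s, t follows -∂U/∂t.
∂U/∂s = 12(s - 2)(s - 1)(s + 2); at s=3 this is 120, so s decreases.
∂U/∂t = -3(t - 4)(t - 2); at t=1 this is -9, so t increases.
s converges to its nearest critical value 2 (a local min of the s-part); t converges to 2. The iterate converges to (2, 2).

(2, 2)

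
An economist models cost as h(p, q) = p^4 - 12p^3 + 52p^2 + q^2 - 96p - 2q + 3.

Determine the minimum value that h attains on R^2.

h(p,q) separates as A(p) + B(q) + 3, so its minimum is min A + min B + 3.
A'(p) = 4(p - 4)(p - 3)(p - 2) vanishes at p ∈ {2, 3, 4}; B'(q) = 2q - 2 vanishes at q ∈ {1}.
Local minima of A (where A''>0): A(2)=-64, A(4)=-64. Local minima of B: B(1)=-1.
So the global minimum of h is A(2) + B(1) + 3 = -64 − 1 + 3 = -62, attained at (2, 1).

-62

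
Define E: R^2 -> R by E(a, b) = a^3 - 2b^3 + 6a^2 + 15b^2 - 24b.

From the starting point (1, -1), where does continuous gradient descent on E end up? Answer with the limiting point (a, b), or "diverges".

E is separable, so gradient descent decouples: a follows -∂E/∂a, b follows -∂E/∂b.
∂E/∂a = 3a(a + 4); at a=1 this is 15, so a decreases.
∂E/∂b = -6(b - 4)(b - 1); at b=-1 this is -60, so b increases.
a converges to its nearest critical value 0 (a local min of the a-part); b converges to 1. The iterate converges to (0, 1).

(0, 1)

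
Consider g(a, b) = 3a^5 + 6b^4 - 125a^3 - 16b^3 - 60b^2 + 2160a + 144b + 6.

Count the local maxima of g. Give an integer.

2

g separates as a function of a plus a function of b, so ∇g=0 decouples.
∂g/∂a = 15(a - 4)(a - 3)(a + 3)(a + 4) = 0 at a ∈ {-4, -3, 3, 4}; ∂g/∂b = 24(b - 3)(b - 1)(b + 2) = 0 at b ∈ {-2, 1, 3}.
The Hessian is diagonal: diag(g_aa, g_bb). Second derivatives: g_aa(-4)=-840, g_aa(-3)=630, g_aa(3)=-630, g_aa(4)=840; g_bb(-2)=360, g_bb(1)=-144, g_bb(3)=240.
Local maxima occur where both diagonal entries negative: (-4, 1), (3, 1). Count: 2.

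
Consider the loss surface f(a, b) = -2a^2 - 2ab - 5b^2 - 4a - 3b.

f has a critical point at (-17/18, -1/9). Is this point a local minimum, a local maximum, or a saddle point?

local maximum

The Hessian of f is constant: H = [[-4, -2], [-2, -10]].
det(H) = (-4)·(-10) − (-2)² = 36.
det(H) > 0 and tr(H) = -14 < 0, so H is negative definite and the point is a local maximum.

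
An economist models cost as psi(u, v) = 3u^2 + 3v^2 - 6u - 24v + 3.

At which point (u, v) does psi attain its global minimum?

psi(u,v) separates as P(u) + Q(v) + 3, so its minimum is min P + min Q + 3.
P'(u) = 6u - 6 vanishes at u ∈ {1}; Q'(v) = 6v - 24 vanishes at v ∈ {4}.
Local minima of P (where P''>0): P(1)=-3. Local minima of Q: Q(4)=-48.
So the global minimum of psi is P(1) + Q(4) + 3 = -3 − 48 + 3 = -48, attained at (1, 4).

(1, 4)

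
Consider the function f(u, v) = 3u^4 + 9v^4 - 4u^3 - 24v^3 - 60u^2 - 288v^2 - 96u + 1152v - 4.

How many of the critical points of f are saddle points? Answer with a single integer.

4

f separates as a function of u plus a function of v, so ∇f=0 decouples.
∂f/∂u = 12(u - 4)(u + 1)(u + 2) = 0 at u ∈ {-2, -1, 4}; ∂f/∂v = 36(v - 4)(v - 2)(v + 4) = 0 at v ∈ {-4, 2, 4}.
The Hessian is diagonal: diag(f_uu, f_vv). Second derivatives: f_uu(-2)=72, f_uu(-1)=-60, f_uu(4)=360; f_vv(-4)=1728, f_vv(2)=-432, f_vv(4)=576.
Saddle points occur where the two diagonal entries have opposite signs: (-2, 2), (-1, -4), (-1, 4), (4, 2). Count: 4.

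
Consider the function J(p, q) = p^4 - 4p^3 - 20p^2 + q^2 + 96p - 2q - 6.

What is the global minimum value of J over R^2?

J(p,q) separates as A(p) + B(q) − 6, so its minimum is min A + min B − 6.
A'(p) = 4(p - 4)(p - 2)(p + 3) vanishes at p ∈ {-3, 2, 4}; B'(q) = 2q - 2 vanishes at q ∈ {1}.
Local minima of A (where A''>0): A(-3)=-279, A(4)=64. Local minima of B: B(1)=-1.
So the global minimum of J is A(-3) + B(1) − 6 = -279 − 1 − 6 = -286, attained at (-3, 1).

-286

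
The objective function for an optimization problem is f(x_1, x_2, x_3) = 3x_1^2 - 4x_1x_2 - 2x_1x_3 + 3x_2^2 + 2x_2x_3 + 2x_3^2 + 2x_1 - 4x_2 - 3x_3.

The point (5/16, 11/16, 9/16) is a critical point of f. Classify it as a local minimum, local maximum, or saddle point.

local minimum

The Hessian is constant: H = [[6, -4, -2], [-4, 6, 2], [-2, 2, 4]].
Leading principal minors: Δ₁ = 6, Δ₂ = 20, Δ₃ = 64.
All leading minors are positive, so H is positive definite: a local minimum.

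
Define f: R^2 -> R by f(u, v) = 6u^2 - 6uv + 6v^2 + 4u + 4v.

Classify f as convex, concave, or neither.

convex

f is quadratic, so its Hessian is the constant matrix H = [[12, -6], [-6, 12]].
det(H) = 108, tr(H) = 24.
det(H) > 0 and tr(H) > 0, so H is positive definite everywhere: convex.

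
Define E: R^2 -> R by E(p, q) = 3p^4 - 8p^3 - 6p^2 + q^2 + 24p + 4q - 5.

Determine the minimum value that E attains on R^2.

-28

E(p,q) separates as A(p) + B(q) − 5, so its minimum is min A + min B − 5.
A'(p) = 12(p - 2)(p - 1)(p + 1) vanishes at p ∈ {-1, 1, 2}; B'(q) = 2q + 4 vanishes at q ∈ {-2}.
Local minima of A (where A''>0): A(-1)=-19, A(2)=8. Local minima of B: B(-2)=-4.
So the global minimum of E is A(-1) + B(-2) − 5 = -19 − 4 − 5 = -28, attained at (-1, -2).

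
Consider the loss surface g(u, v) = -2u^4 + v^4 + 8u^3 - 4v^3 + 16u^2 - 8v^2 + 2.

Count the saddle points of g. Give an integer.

g separates as a function of u plus a function of v, so ∇g=0 decouples.
∂g/∂u = -8u(u - 4)(u + 1) = 0 at u ∈ {-1, 0, 4}; ∂g/∂v = 4v(v - 4)(v + 1) = 0 at v ∈ {-1, 0, 4}.
The Hessian is diagonal: diag(g_uu, g_vv). Second derivatives: g_uu(-1)=-40, g_uu(0)=32, g_uu(4)=-160; g_vv(-1)=20, g_vv(0)=-16, g_vv(4)=80.
Saddle points occur where the two diagonal entries have opposite signs: (-1, -1), (-1, 4), (0, 0), (4, -1), (4, 4). Count: 5.

5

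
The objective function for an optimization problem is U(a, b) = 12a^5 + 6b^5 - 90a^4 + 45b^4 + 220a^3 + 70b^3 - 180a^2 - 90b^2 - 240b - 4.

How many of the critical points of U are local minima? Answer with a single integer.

U separates as a function of a plus a function of b, so ∇U=0 decouples.
∂U/∂a = 60a(a - 3)(a - 2)(a - 1) = 0 at a ∈ {0, 1, 2, 3}; ∂U/∂b = 30(b - 1)(b + 1)(b + 2)(b + 4) = 0 at b ∈ {-4, -2, -1, 1}.
The Hessian is diagonal: diag(U_aa, U_bb). Second derivatives: U_aa(0)=-360, U_aa(1)=120, U_aa(2)=-120, U_aa(3)=360; U_bb(-4)=-900, U_bb(-2)=180, U_bb(-1)=-180, U_bb(1)=900.
Local minima occur where both diagonal entries positive: (1, -2), (1, 1), (3, -2), (3, 1). Count: 4.

4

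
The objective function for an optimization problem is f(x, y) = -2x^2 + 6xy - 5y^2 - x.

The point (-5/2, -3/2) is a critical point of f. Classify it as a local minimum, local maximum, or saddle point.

The Hessian of f is constant: H = [[-4, 6], [6, -10]].
det(H) = (-4)·(-10) − 6² = 4.
det(H) > 0 and tr(H) = -14 < 0, so H is negative definite and the point is a local maximum.

local maximum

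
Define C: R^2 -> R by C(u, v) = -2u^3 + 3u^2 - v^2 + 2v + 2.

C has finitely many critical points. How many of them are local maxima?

1

C separates as a function of u plus a function of v, so ∇C=0 decouples.
∂C/∂u = -6u(u - 1) = 0 at u ∈ {0, 1}; ∂C/∂v = -2(v - 1) = 0 at v ∈ {1}.
The Hessian is diagonal: diag(C_uu, C_vv). Second derivatives: C_uu(0)=6, C_uu(1)=-6; C_vv(1)=-2.
Local maxima occur where both diagonal entries negative: (1, 1). Count: 1.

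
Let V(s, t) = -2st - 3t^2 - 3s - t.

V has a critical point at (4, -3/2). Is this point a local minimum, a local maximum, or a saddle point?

The Hessian of V is constant: H = [[0, -2], [-2, -6]].
det(H) = 0·(-6) − (-2)² = -4.
Since det(H) < 0, H is indefinite and the critical point is a saddle point.

saddle point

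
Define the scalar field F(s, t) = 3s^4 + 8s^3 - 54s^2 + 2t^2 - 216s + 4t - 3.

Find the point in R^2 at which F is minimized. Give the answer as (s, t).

(3, -1)

F(s,t) separates as P(s) + Q(t) − 3, so its minimum is min P + min Q − 3.
P'(s) = 12(s - 3)(s + 2)(s + 3) vanishes at s ∈ {-3, -2, 3}; Q'(t) = 4(t + 1) vanishes at t ∈ {-1}.
Local minima of P (where P''>0): P(-3)=189, P(3)=-675. Local minima of Q: Q(-1)=-2.
So the global minimum of F is P(3) + Q(-1) − 3 = -675 − 2 − 3 = -680, attained at (3, -1).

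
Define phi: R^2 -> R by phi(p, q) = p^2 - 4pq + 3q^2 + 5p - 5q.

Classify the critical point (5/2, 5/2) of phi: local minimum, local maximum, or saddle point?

saddle point

The Hessian of phi is constant: H = [[2, -4], [-4, 6]].
det(H) = 2·6 − (-4)² = -4.
Since det(H) < 0, H is indefinite and the critical point is a saddle point.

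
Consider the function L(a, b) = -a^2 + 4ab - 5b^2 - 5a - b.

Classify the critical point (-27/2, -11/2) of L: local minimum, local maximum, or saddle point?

local maximum

The Hessian of L is constant: H = [[-2, 4], [4, -10]].
det(H) = (-2)·(-10) − 4² = 4.
det(H) > 0 and tr(H) = -12 < 0, so H is negative definite and the point is a local maximum.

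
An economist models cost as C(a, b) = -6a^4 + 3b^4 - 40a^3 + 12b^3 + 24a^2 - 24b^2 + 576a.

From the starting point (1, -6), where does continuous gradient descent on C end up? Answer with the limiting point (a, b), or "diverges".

(-3, -4)

C is separable, so gradient descent decouples: a follows -∂C/∂a, b follows -∂C/∂b.
∂C/∂a = -24(a - 2)(a + 3)(a + 4); at a=1 this is 480, so a decreases.
∂C/∂b = 12b(b - 1)(b + 4); at b=-6 this is -1008, so b increases.
a converges to its nearest critical value -3 (a local min of the a-part); b converges to -4. The iterate converges to (-3, -4).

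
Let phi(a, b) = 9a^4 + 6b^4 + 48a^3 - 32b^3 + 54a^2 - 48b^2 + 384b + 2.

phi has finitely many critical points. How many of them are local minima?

phi separates as a function of a plus a function of b, so ∇phi=0 decouples.
∂phi/∂a = 36a(a + 1)(a + 3) = 0 at a ∈ {-3, -1, 0}; ∂phi/∂b = 24(b - 4)(b - 2)(b + 2) = 0 at b ∈ {-2, 2, 4}.
The Hessian is diagonal: diag(phi_aa, phi_bb). Second derivatives: phi_aa(-3)=216, phi_aa(-1)=-72, phi_aa(0)=108; phi_bb(-2)=576, phi_bb(2)=-192, phi_bb(4)=288.
Local minima occur where both diagonal entries positive: (-3, -2), (-3, 4), (0, -2), (0, 4). Count: 4.

4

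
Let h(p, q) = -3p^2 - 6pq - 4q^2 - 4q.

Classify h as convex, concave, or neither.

h is quadratic, so its Hessian is the constant matrix H = [[-6, -6], [-6, -8]].
det(H) = 12, tr(H) = -14.
det(H) > 0 and tr(H) < 0, so H is negative definite everywhere: concave.

concave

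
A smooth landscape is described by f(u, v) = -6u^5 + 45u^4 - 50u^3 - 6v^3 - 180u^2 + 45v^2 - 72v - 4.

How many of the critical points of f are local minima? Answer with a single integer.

2

f separates as a function of u plus a function of v, so ∇f=0 decouples.
∂f/∂u = -30u(u - 4)(u - 3)(u + 1) = 0 at u ∈ {-1, 0, 3, 4}; ∂f/∂v = -18(v - 4)(v - 1) = 0 at v ∈ {1, 4}.
The Hessian is diagonal: diag(f_uu, f_vv). Second derivatives: f_uu(-1)=600, f_uu(0)=-360, f_uu(3)=360, f_uu(4)=-600; f_vv(1)=54, f_vv(4)=-54.
Local minima occur where both diagonal entries positive: (-1, 1), (3, 1). Count: 2.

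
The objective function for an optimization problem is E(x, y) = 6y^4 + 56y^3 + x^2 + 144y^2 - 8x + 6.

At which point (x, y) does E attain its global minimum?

(4, 0)

E(x,y) separates as P(x) + Q(y) + 6, so its minimum is min P + min Q + 6.
P'(x) = 2x - 8 vanishes at x ∈ {4}; Q'(y) = 24y(y + 3)(y + 4) vanishes at y ∈ {-4, -3, 0}.
Local minima of P (where P''>0): P(4)=-16. Local minima of Q: Q(-4)=256, Q(0)=0.
So the global minimum of E is P(4) + Q(0) + 6 = -16 + 0 + 6 = -10, attained at (4, 0).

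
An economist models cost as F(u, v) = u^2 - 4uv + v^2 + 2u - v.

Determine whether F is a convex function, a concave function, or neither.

F is quadratic, so its Hessian is the constant matrix H = [[2, -4], [-4, 2]].
det(H) = -12, tr(H) = 4.
det(H) < 0, so H is indefinite: neither convex nor concave.

neither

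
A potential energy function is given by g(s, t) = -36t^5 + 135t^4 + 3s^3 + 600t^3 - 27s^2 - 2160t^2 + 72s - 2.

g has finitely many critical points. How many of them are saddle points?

g separates as a function of s plus a function of t, so ∇g=0 decouples.
∂g/∂s = 9(s - 4)(s - 2) = 0 at s ∈ {2, 4}; ∂g/∂t = -180t(t - 4)(t - 2)(t + 3) = 0 at t ∈ {-3, 0, 2, 4}.
The Hessian is diagonal: diag(g_ss, g_tt). Second derivatives: g_ss(2)=-18, g_ss(4)=18; g_tt(-3)=18900, g_tt(0)=-4320, g_tt(2)=3600, g_tt(4)=-10080.
Saddle points occur where the two diagonal entries have opposite signs: (2, -3), (2, 2), (4, 0), (4, 4). Count: 4.

4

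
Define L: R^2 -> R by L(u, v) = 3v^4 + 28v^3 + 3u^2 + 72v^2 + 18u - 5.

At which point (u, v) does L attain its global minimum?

(-3, 0)

L(u,v) separates as P(u) + Q(v) − 5, so its minimum is min P + min Q − 5.
P'(u) = 6u + 18 vanishes at u ∈ {-3}; Q'(v) = 12v(v + 3)(v + 4) vanishes at v ∈ {-4, -3, 0}.
Local minima of P (where P''>0): P(-3)=-27. Local minima of Q: Q(-4)=128, Q(0)=0.
So the global minimum of L is P(-3) + Q(0) − 5 = -27 + 0 − 5 = -32, attained at (-3, 0).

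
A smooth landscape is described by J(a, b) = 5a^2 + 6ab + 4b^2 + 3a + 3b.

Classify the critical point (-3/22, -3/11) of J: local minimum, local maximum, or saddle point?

local minimum

The Hessian of J is constant: H = [[10, 6], [6, 8]].
det(H) = 10·8 − 6² = 44.
det(H) > 0 and tr(H) = 18 > 0, so H is positive definite and the point is a local minimum.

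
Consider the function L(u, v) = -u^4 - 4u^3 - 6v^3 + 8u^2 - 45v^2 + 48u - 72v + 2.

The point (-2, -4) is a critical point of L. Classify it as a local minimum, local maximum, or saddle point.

The mixed partial ∂²L/∂u∂v is 0, so the Hessian at any point is diag(L_uu, L_vv) = diag(4(-3u^2 - 6u + 4), -18(2v + 5)).
At (-2, -4): H = diag(16, 54).
Both eigenvalues are positive, so H is positive definite: a local minimum.

local minimum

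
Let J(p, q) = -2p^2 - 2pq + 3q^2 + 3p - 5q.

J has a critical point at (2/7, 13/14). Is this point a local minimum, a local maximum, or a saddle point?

saddle point

The Hessian of J is constant: H = [[-4, -2], [-2, 6]].
det(H) = (-4)·6 − (-2)² = -28.
Since det(H) < 0, H is indefinite and the critical point is a saddle point.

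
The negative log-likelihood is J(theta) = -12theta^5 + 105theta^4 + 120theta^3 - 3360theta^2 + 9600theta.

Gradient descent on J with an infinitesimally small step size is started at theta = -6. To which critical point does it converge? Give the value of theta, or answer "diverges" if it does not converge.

J'(theta) = -60(theta - 5)(theta - 4)(theta - 2)(theta + 4), so J'(-6) = -105600.
Gradient descent moves in the -J' direction, i.e. theta is increasing.
The nearest critical point in that direction is theta = -4, where J'' = 25920 > 0 (a local minimum). The iterate converges there.

-4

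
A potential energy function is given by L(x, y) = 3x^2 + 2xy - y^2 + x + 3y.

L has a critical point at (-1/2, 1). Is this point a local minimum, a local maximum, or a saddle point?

saddle point

The Hessian of L is constant: H = [[6, 2], [2, -2]].
det(H) = 6·(-2) − 2² = -16.
Since det(H) < 0, H is indefinite and the critical point is a saddle point.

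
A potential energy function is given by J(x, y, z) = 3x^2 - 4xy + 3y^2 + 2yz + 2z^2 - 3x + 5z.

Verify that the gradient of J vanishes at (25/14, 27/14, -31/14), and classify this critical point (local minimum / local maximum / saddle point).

local minimum

∇J = (6x - 4y - 3, -4x + 6y + 2z, 2y + 4z + 5); substituting (25/14, 27/14, -31/14) gives ∇J = (0, 0, 0), so (25/14, 27/14, -31/14) is indeed a critical point.
The Hessian is constant: H = [[6, -4, 0], [-4, 6, 2], [0, 2, 4]].
Leading principal minors: Δ₁ = 6, Δ₂ = 20, Δ₃ = 56.
All leading minors are positive, so H is positive definite: a local minimum.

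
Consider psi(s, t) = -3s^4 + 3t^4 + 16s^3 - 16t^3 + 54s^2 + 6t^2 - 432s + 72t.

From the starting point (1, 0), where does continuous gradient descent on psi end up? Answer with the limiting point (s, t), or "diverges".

(3, -1)

psi is separable, so gradient descent decouples: s follows -∂psi/∂s, t follows -∂psi/∂t.
∂psi/∂s = -12(s - 4)(s - 3)(s + 3); at s=1 this is -288, so s increases.
∂psi/∂t = 12(t - 3)(t - 2)(t + 1); at t=0 this is 72, so t decreases.
s converges to its nearest critical value 3 (a local min of the s-part); t converges to -1. The iterate converges to (3, -1).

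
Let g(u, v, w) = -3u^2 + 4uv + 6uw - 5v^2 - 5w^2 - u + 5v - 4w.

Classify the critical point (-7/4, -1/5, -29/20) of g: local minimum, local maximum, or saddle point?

The Hessian is constant: H = [[-6, 4, 6], [4, -10, 0], [6, 0, -10]].
Leading principal minors: Δ₁ = -6, Δ₂ = 44, Δ₃ = -80.
The minors alternate sign starting negative (−, +, −), so H is negative definite: a local maximum.

local maximum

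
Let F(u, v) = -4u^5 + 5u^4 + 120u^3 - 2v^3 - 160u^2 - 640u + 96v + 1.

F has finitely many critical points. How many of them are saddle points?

4

F separates as a function of u plus a function of v, so ∇F=0 decouples.
∂F/∂u = -20(u - 4)(u - 2)(u + 1)(u + 4) = 0 at u ∈ {-4, -1, 2, 4}; ∂F/∂v = -6(v - 4)(v + 4) = 0 at v ∈ {-4, 4}.
The Hessian is diagonal: diag(F_uu, F_vv). Second derivatives: F_uu(-4)=2880, F_uu(-1)=-900, F_uu(2)=720, F_uu(4)=-1600; F_vv(-4)=48, F_vv(4)=-48.
Saddle points occur where the two diagonal entries have opposite signs: (-4, 4), (-1, -4), (2, 4), (4, -4). Count: 4.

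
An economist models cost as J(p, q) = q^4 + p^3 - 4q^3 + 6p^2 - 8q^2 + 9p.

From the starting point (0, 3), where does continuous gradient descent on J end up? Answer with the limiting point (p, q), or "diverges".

(-1, 4)

J is separable, so gradient descent decouples: p follows -∂J/∂p, q follows -∂J/∂q.
∂J/∂p = 3(p + 1)(p + 3); at p=0 this is 9, so p decreases.
∂J/∂q = 4q(q - 4)(q + 1); at q=3 this is -48, so q increases.
p converges to its nearest critical value -1 (a local min of the p-part); q converges to 4. The iterate converges to (-1, 4).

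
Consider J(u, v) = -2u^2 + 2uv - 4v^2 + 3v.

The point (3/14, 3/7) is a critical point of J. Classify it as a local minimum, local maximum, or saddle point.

The Hessian of J is constant: H = [[-4, 2], [2, -8]].
det(H) = (-4)·(-8) − 2² = 28.
det(H) > 0 and tr(H) = -12 < 0, so H is negative definite and the point is a local maximum.

local maximum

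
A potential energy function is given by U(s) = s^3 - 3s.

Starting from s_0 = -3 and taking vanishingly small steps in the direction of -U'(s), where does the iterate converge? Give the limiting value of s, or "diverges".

U'(s) = 3(s - 1)(s + 1), so U'(-3) = 24.
Gradient descent moves in the -U' direction, i.e. s is decreasing.
There is no critical point below s=-3, and U' keeps the same sign, so the iterate runs off to −∞.

diverges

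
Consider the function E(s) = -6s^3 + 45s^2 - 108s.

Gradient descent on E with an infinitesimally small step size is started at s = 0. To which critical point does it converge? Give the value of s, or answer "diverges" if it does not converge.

2

E'(s) = -18(s - 3)(s - 2), so E'(0) = -108.
Gradient descent moves in the -E' direction, i.e. s is increasing.
The nearest critical point in that direction is s = 2, where E'' = 18 > 0 (a local minimum). The iterate converges there.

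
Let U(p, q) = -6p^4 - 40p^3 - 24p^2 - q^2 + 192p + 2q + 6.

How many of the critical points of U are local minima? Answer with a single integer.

0

U separates as a function of p plus a function of q, so ∇U=0 decouples.
∂U/∂p = -24(p - 1)(p + 2)(p + 4) = 0 at p ∈ {-4, -2, 1}; ∂U/∂q = -2(q - 1) = 0 at q ∈ {1}.
The Hessian is diagonal: diag(U_pp, U_qq). Second derivatives: U_pp(-4)=-240, U_pp(-2)=144, U_pp(1)=-360; U_qq(1)=-2.
Local minima occur where both diagonal entries positive: none. Count: 0.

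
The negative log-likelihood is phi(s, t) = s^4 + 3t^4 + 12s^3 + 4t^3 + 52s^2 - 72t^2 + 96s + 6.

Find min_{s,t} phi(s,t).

phi(s,t) separates as P(s) + Q(t) + 6, so its minimum is min P + min Q + 6.
P'(s) = 4(s + 2)(s + 3)(s + 4) vanishes at s ∈ {-4, -3, -2}; Q'(t) = 12t(t - 3)(t + 4) vanishes at t ∈ {-4, 0, 3}.
Local minima of P (where P''>0): P(-4)=-64, P(-2)=-64. Local minima of Q: Q(-4)=-640, Q(3)=-297.
So the global minimum of phi is P(-4) + Q(-4) + 6 = -64 − 640 + 6 = -698, attained at (-4, -4).

-698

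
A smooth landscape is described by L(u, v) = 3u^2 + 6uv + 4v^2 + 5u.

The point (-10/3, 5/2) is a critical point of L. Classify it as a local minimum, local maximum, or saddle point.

local minimum

The Hessian of L is constant: H = [[6, 6], [6, 8]].
det(H) = 6·8 − 6² = 12.
det(H) > 0 and tr(H) = 14 > 0, so H is positive definite and the point is a local minimum.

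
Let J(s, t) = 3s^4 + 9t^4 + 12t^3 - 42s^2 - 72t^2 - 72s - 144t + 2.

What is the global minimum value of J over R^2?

J(s,t) separates as P(s) + Q(t) + 2, so its minimum is min P + min Q + 2.
P'(s) = 12(s - 3)(s + 1)(s + 2) vanishes at s ∈ {-2, -1, 3}; Q'(t) = 36(t - 2)(t + 1)(t + 2) vanishes at t ∈ {-2, -1, 2}.
Local minima of P (where P''>0): P(-2)=24, P(3)=-351. Local minima of Q: Q(-2)=48, Q(2)=-336.
So the global minimum of J is P(3) + Q(2) + 2 = -351 − 336 + 2 = -685, attained at (3, 2).

-685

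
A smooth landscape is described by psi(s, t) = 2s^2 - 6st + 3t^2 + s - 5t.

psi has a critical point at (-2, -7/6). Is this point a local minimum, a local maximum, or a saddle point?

The Hessian of psi is constant: H = [[4, -6], [-6, 6]].
det(H) = 4·6 − (-6)² = -12.
Since det(H) < 0, H is indefinite and the critical point is a saddle point.

saddle point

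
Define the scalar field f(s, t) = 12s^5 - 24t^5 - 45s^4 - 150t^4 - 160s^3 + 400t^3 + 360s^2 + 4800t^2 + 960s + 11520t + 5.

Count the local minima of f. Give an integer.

4

f separates as a function of s plus a function of t, so ∇f=0 decouples.
∂f/∂s = 60(s - 4)(s - 2)(s + 1)(s + 2) = 0 at s ∈ {-2, -1, 2, 4}; ∂f/∂t = -120(t - 4)(t + 2)(t + 3)(t + 4) = 0 at t ∈ {-4, -3, -2, 4}.
The Hessian is diagonal: diag(f_ss, f_tt). Second derivatives: f_ss(-2)=-1440, f_ss(-1)=900, f_ss(2)=-1440, f_ss(4)=3600; f_tt(-4)=1920, f_tt(-3)=-840, f_tt(-2)=1440, f_tt(4)=-40320.
Local minima occur where both diagonal entries positive: (-1, -4), (-1, -2), (4, -4), (4, -2). Count: 4.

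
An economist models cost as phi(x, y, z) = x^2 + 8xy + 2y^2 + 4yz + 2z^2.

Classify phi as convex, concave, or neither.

phi is quadratic, so its Hessian is the constant matrix H = [[2, 8, 0], [8, 4, 4], [0, 4, 4]].
Leading principal minors: 2, -56, -256.
Neither pattern holds ⇒ H is indefinite ⇒ neither convex nor concave.

neither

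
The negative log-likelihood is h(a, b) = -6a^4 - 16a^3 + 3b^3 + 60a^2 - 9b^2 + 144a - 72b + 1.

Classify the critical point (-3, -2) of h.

The mixed partial ∂²h/∂a∂b is 0, so the Hessian at any point is diag(h_aa, h_bb) = diag(24(-3a^2 - 4a + 5), 18(b - 1)).
At (-3, -2): H = diag(-240, -54).
Both eigenvalues are negative, so H is negative definite: a local maximum.

local maximum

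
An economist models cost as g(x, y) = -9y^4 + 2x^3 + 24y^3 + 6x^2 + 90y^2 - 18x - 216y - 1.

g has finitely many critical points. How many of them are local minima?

1

g separates as a function of x plus a function of y, so ∇g=0 decouples.
∂g/∂x = 6(x - 1)(x + 3) = 0 at x ∈ {-3, 1}; ∂g/∂y = -36(y - 3)(y - 1)(y + 2) = 0 at y ∈ {-2, 1, 3}.
The Hessian is diagonal: diag(g_xx, g_yy). Second derivatives: g_xx(-3)=-24, g_xx(1)=24; g_yy(-2)=-540, g_yy(1)=216, g_yy(3)=-360.
Local minima occur where both diagonal entries positive: (1, 1). Count: 1.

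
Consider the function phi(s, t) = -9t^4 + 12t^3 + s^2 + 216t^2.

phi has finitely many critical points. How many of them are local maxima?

phi separates as a function of s plus a function of t, so ∇phi=0 decouples.
∂phi/∂s = 2s = 0 at s ∈ {0}; ∂phi/∂t = -36t(t - 4)(t + 3) = 0 at t ∈ {-3, 0, 4}.
The Hessian is diagonal: diag(phi_ss, phi_tt). Second derivatives: phi_ss(0)=2; phi_tt(-3)=-756, phi_tt(0)=432, phi_tt(4)=-1008.
Local maxima occur where both diagonal entries negative: none. Count: 0.

0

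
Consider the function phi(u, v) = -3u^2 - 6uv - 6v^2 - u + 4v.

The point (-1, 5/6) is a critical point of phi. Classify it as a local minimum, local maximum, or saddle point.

local maximum

The Hessian of phi is constant: H = [[-6, -6], [-6, -12]].
det(H) = (-6)·(-12) − (-6)² = 36.
det(H) > 0 and tr(H) = -18 < 0, so H is negative definite and the point is a local maximum.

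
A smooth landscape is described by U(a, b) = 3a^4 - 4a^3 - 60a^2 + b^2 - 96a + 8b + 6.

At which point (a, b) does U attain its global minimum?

(4, -4)

U(a,b) separates as P(a) + Q(b) + 6, so its minimum is min P + min Q + 6.
P'(a) = 12(a - 4)(a + 1)(a + 2) vanishes at a ∈ {-2, -1, 4}; Q'(b) = 2b + 8 vanishes at b ∈ {-4}.
Local minima of P (where P''>0): P(-2)=32, P(4)=-832. Local minima of Q: Q(-4)=-16.
So the global minimum of U is P(4) + Q(-4) + 6 = -832 − 16 + 6 = -842, attained at (4, -4).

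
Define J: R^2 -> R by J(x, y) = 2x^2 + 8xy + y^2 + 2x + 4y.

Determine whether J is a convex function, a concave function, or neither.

neither

J is quadratic, so its Hessian is the constant matrix H = [[4, 8], [8, 2]].
det(H) = -56, tr(H) = 6.
det(H) < 0, so H is indefinite: neither convex nor concave.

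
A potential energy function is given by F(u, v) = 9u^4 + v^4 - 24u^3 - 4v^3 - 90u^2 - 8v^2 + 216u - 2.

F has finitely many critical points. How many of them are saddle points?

4

F separates as a function of u plus a function of v, so ∇F=0 decouples.
∂F/∂u = 36(u - 3)(u - 1)(u + 2) = 0 at u ∈ {-2, 1, 3}; ∂F/∂v = 4v(v - 4)(v + 1) = 0 at v ∈ {-1, 0, 4}.
The Hessian is diagonal: diag(F_uu, F_vv). Second derivatives: F_uu(-2)=540, F_uu(1)=-216, F_uu(3)=360; F_vv(-1)=20, F_vv(0)=-16, F_vv(4)=80.
Saddle points occur where the two diagonal entries have opposite signs: (-2, 0), (1, -1), (1, 4), (3, 0). Count: 4.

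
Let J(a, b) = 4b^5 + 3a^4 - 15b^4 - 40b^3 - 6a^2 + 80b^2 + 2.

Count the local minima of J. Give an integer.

J separates as a function of a plus a function of b, so ∇J=0 decouples.
∂J/∂a = 12a(a - 1)(a + 1) = 0 at a ∈ {-1, 0, 1}; ∂J/∂b = 20b(b - 4)(b - 1)(b + 2) = 0 at b ∈ {-2, 0, 1, 4}.
The Hessian is diagonal: diag(J_aa, J_bb). Second derivatives: J_aa(-1)=24, J_aa(0)=-12, J_aa(1)=24; J_bb(-2)=-720, J_bb(0)=160, J_bb(1)=-180, J_bb(4)=1440.
Local minima occur where both diagonal entries positive: (-1, 0), (-1, 4), (1, 0), (1, 4). Count: 4.

4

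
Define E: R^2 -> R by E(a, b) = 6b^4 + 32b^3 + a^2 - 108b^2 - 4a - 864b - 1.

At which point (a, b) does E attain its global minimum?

(2, 3)

E(a,b) separates as P(a) + Q(b) − 1, so its minimum is min P + min Q − 1.
P'(a) = 2a - 4 vanishes at a ∈ {2}; Q'(b) = 24(b - 3)(b + 3)(b + 4) vanishes at b ∈ {-4, -3, 3}.
Local minima of P (where P''>0): P(2)=-4. Local minima of Q: Q(-4)=1216, Q(3)=-2214.
So the global minimum of E is P(2) + Q(3) − 1 = -4 − 2214 − 1 = -2219, attained at (2, 3).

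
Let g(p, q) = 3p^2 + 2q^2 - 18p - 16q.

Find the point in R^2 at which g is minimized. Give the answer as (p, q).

g(p,q) separates as A(p) + B(q), so its minimum is min A + min B.
A'(p) = 6p - 18 vanishes at p ∈ {3}; B'(q) = 4q - 16 vanishes at q ∈ {4}.
Local minima of A (where A''>0): A(3)=-27. Local minima of B: B(4)=-32.
So the global minimum of g is A(3) + B(4) = -27 − 32 = -59, attained at (3, 4).

(3, 4)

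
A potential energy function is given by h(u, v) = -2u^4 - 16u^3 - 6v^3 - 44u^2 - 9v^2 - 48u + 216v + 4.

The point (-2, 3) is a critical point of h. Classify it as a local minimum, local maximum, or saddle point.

saddle point

The mixed partial ∂²h/∂u∂v is 0, so the Hessian at any point is diag(h_uu, h_vv) = diag(-8(3u^2 + 12u + 11), -18(2v + 1)).
At (-2, 3): H = diag(8, -126).
The eigenvalues have opposite signs, so H is indefinite: a saddle point.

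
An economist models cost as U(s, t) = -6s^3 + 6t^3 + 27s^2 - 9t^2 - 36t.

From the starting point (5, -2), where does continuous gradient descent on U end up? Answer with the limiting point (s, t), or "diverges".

U is separable, so gradient descent decouples: s follows -∂U/∂s, t follows -∂U/∂t.
∂U/∂s = -18s(s - 3); at s=5 this is -180, so s increases.
∂U/∂t = 18(t - 2)(t + 1); at t=-2 this is 72, so t decreases.
The s-coordinate has no critical point in that direction and runs off to infinity.

diverges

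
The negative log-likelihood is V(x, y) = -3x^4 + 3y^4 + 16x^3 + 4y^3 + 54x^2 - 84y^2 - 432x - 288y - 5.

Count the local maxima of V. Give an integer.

V separates as a function of x plus a function of y, so ∇V=0 decouples.
∂V/∂x = -12(x - 4)(x - 3)(x + 3) = 0 at x ∈ {-3, 3, 4}; ∂V/∂y = 12(y - 4)(y + 2)(y + 3) = 0 at y ∈ {-3, -2, 4}.
The Hessian is diagonal: diag(V_xx, V_yy). Second derivatives: V_xx(-3)=-504, V_xx(3)=72, V_xx(4)=-84; V_yy(-3)=84, V_yy(-2)=-72, V_yy(4)=504.
Local maxima occur where both diagonal entries negative: (-3, -2), (4, -2). Count: 2.

2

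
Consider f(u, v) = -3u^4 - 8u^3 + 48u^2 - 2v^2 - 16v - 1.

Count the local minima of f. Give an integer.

0

f separates as a function of u plus a function of v, so ∇f=0 decouples.
∂f/∂u = -12u(u - 2)(u + 4) = 0 at u ∈ {-4, 0, 2}; ∂f/∂v = -4(v + 4) = 0 at v ∈ {-4}.
The Hessian is diagonal: diag(f_uu, f_vv). Second derivatives: f_uu(-4)=-288, f_uu(0)=96, f_uu(2)=-144; f_vv(-4)=-4.
Local minima occur where both diagonal entries positive: none. Count: 0.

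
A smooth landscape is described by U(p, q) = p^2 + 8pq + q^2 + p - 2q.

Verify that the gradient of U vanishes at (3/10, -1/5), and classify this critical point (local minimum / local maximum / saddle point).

∇U = (2p + 8q + 1, 8p + 2q - 2); substituting (3/10, -1/5) gives ∇U = (0, 0), so (3/10, -1/5) is indeed a critical point.
The Hessian of U is constant: H = [[2, 8], [8, 2]].
det(H) = 2·2 − 8² = -60.
Since det(H) < 0, H is indefinite and the critical point is a saddle point.

saddle point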